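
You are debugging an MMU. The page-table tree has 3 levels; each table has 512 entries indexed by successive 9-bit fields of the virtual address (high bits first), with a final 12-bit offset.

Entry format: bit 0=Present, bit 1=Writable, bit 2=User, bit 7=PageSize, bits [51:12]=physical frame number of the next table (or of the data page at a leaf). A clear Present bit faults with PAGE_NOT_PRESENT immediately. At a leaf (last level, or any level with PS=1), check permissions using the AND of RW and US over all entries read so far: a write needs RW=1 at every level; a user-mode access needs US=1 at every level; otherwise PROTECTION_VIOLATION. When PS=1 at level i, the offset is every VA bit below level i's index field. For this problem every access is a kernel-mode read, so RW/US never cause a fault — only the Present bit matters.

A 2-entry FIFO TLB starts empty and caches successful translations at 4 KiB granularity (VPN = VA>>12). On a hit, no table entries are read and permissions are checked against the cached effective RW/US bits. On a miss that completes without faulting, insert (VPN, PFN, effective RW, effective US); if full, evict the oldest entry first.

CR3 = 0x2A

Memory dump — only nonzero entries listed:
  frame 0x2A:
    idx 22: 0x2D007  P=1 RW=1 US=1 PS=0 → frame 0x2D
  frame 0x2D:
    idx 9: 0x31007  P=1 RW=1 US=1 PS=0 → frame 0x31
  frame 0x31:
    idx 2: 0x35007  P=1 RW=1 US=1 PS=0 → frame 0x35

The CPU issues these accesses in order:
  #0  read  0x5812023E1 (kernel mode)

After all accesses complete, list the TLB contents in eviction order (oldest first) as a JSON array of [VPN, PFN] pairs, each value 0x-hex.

Walk each access:
#0 VA=0x5812023E1 (r,kernel):
  lvl0: tbl 0x2A, slot 22 ⇒ 0x2D007 (P1/RW1/US1/PS0)
  lvl1: tbl 0x2D, slot 9 ⇒ 0x31007 (P1/RW1/US1/PS0)
  lvl2: tbl 0x31, slot 2 ⇒ 0x35007 (P1/RW1/US1/PS0)
  → PA=0x353E1  (3 entries read)

TLB: [["0x581202", "0x35"]]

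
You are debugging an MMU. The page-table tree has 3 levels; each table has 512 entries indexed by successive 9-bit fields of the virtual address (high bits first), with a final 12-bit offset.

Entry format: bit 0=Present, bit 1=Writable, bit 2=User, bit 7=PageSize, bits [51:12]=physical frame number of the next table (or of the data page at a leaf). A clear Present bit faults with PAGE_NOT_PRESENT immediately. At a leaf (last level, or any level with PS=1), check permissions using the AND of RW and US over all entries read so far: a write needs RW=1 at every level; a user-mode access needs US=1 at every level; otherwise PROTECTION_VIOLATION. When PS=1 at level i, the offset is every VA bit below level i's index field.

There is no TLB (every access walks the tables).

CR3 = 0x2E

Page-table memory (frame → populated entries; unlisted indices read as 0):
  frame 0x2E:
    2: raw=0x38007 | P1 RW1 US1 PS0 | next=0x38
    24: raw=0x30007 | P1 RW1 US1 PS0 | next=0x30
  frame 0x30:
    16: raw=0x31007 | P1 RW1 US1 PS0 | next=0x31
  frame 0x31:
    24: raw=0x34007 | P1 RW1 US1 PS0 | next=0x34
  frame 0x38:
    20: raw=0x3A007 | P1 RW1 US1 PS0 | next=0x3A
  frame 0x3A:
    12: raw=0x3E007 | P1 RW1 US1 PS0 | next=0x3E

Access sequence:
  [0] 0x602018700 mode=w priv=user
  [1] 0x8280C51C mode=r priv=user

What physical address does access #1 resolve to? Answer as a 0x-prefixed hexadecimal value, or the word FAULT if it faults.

Trace:
#0 VA=0x602018700 (w,user):
  L0: frame=0x2E idx=24 entry=0x30007 [P=1 RW=1 US=1 PS=0]
  L1: frame=0x30 idx=16 entry=0x31007 [P=1 RW=1 US=1 PS=0]
  L2: frame=0x31 idx=24 entry=0x34007 [P=1 RW=1 US=1 PS=0]
  ⇒ phys 0x34700  [3 reads]
#1 VA=0x8280C51C (r,user):
  L0: frame=0x2E idx=2 entry=0x38007 [P=1 RW=1 US=1 PS=0]
  L1: frame=0x38 idx=20 entry=0x3A007 [P=1 RW=1 US=1 PS=0]
  L2: frame=0x3A idx=12 entry=0x3E007 [P=1 RW=1 US=1 PS=0]
  ⇒ phys 0x3E51C  [3 reads]

Access #1 PA: 0x3E51C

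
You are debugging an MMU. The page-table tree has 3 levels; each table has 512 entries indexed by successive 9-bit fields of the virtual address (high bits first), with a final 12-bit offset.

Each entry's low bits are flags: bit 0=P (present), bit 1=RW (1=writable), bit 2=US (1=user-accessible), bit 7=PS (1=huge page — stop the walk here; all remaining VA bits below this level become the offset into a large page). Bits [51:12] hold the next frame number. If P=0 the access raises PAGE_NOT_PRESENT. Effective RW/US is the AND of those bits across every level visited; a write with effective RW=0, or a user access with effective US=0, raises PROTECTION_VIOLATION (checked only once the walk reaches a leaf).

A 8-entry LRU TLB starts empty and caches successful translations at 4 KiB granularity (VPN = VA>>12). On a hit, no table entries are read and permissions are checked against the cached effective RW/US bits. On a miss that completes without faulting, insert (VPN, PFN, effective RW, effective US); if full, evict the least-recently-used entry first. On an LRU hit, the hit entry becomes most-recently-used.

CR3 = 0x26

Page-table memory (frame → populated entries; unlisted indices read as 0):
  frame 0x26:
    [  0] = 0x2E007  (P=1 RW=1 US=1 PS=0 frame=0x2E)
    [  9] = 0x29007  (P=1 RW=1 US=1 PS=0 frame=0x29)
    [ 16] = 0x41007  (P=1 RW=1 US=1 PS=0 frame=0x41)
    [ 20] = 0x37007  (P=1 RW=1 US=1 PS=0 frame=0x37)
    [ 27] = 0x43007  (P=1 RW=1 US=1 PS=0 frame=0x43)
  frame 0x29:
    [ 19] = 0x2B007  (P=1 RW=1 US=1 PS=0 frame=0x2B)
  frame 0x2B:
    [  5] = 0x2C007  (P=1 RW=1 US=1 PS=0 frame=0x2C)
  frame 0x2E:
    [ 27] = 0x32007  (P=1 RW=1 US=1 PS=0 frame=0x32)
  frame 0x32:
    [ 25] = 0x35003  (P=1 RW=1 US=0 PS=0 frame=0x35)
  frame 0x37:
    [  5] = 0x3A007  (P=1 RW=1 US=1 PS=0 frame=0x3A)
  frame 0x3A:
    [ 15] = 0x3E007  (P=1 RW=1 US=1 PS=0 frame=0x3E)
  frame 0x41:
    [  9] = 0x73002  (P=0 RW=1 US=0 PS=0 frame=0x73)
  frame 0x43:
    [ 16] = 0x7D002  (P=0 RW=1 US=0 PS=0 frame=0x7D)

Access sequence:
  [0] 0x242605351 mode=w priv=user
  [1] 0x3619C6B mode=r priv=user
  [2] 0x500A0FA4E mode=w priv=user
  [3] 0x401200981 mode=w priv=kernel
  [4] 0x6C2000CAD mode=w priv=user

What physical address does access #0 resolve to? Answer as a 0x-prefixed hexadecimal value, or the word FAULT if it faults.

Trace:
#0 VA=0x242605351 (w,user):
  [0] read 0x26 idx=9: raw=0x29007 flags P=1 W=1 U=1 S=0
  [1] read 0x29 idx=19: raw=0x2B007 flags P=1 W=1 U=1 S=0
  [2] read 0x2B idx=5: raw=0x2C007 flags P=1 W=1 U=1 S=0
  ✓ 0x2C351  — 3 lookups
#1 VA=0x3619C6B (r,user):
  [0] read 0x26 idx=0: raw=0x2E007 flags P=1 W=1 U=1 S=0
  [1] read 0x2E idx=27: raw=0x32007 flags P=1 W=1 U=1 S=0
  [2] read 0x32 idx=25: raw=0x35003 flags P=1 W=1 U=0 S=0
  ✗ PROTECTION_VIOLATION  [3 reads]
#2 VA=0x500A0FA4E (w,user):
  [0] read 0x26 idx=20: raw=0x37007 flags P=1 W=1 U=1 S=0
  [1] read 0x37 idx=5: raw=0x3A007 flags P=1 W=1 U=1 S=0
  [2] read 0x3A idx=15: raw=0x3E007 flags P=1 W=1 U=1 S=0
  ✓ 0x3EA4E  — 3 lookups
#3 VA=0x401200981 (w,kernel):
  [0] read 0x26 idx=16: raw=0x41007 flags P=1 W=1 U=1 S=0
  [1] read 0x41 idx=9: raw=0x73002 flags P=0 W=1 U=0 S=0
  ✗ PAGE_NOT_PRESENT  [2 reads]
#4 VA=0x6C2000CAD (w,user):
  [0] read 0x26 idx=27: raw=0x43007 flags P=1 W=1 U=1 S=0
  [1] read 0x43 idx=16: raw=0x7D002 flags P=0 W=1 U=0 S=0
  ✗ PAGE_NOT_PRESENT  [2 reads]

Access #0 PA: 0x2C351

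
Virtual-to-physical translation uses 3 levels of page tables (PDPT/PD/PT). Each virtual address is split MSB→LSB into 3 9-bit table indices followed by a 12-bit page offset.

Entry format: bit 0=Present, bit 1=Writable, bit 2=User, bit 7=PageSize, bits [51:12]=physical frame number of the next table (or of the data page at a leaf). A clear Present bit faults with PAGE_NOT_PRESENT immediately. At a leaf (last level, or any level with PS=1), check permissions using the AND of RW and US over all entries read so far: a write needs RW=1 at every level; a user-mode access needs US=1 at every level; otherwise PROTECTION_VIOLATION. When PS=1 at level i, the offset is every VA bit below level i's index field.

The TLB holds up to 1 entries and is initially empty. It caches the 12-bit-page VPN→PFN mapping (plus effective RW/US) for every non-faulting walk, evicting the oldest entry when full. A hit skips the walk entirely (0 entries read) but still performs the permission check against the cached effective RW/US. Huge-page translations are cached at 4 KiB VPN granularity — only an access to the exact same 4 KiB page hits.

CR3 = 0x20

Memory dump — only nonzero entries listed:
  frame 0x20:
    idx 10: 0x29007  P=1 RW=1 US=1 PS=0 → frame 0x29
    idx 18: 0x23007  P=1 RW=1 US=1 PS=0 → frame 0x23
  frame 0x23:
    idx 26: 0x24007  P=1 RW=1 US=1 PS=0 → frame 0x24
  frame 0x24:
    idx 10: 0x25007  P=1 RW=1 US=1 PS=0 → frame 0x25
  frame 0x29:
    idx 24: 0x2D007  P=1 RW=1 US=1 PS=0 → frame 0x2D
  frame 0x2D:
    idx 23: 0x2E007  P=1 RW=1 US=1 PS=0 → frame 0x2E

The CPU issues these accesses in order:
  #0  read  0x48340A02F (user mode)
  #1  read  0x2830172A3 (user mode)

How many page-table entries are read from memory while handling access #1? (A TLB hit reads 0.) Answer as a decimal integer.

Trace:
#0 VA=0x48340A02F (r,user):
  lvl0: tbl 0x20, slot 18 ⇒ 0x23007 (P1/RW1/US1/PS0)
  lvl1: tbl 0x23, slot 26 ⇒ 0x24007 (P1/RW1/US1/PS0)
  lvl2: tbl 0x24, slot 10 ⇒ 0x25007 (P1/RW1/US1/PS0)
  ⇒ phys 0x2502F  [3 reads]
#1 VA=0x2830172A3 (r,user):
  lvl0: tbl 0x20, slot 10 ⇒ 0x29007 (P1/RW1/US1/PS0)
  lvl1: tbl 0x29, slot 24 ⇒ 0x2D007 (P1/RW1/US1/PS0)
  lvl2: tbl 0x2D, slot 23 ⇒ 0x2E007 (P1/RW1/US1/PS0)
  ⇒ phys 0x2E2A3  [3 reads]

Entries read for #1: 3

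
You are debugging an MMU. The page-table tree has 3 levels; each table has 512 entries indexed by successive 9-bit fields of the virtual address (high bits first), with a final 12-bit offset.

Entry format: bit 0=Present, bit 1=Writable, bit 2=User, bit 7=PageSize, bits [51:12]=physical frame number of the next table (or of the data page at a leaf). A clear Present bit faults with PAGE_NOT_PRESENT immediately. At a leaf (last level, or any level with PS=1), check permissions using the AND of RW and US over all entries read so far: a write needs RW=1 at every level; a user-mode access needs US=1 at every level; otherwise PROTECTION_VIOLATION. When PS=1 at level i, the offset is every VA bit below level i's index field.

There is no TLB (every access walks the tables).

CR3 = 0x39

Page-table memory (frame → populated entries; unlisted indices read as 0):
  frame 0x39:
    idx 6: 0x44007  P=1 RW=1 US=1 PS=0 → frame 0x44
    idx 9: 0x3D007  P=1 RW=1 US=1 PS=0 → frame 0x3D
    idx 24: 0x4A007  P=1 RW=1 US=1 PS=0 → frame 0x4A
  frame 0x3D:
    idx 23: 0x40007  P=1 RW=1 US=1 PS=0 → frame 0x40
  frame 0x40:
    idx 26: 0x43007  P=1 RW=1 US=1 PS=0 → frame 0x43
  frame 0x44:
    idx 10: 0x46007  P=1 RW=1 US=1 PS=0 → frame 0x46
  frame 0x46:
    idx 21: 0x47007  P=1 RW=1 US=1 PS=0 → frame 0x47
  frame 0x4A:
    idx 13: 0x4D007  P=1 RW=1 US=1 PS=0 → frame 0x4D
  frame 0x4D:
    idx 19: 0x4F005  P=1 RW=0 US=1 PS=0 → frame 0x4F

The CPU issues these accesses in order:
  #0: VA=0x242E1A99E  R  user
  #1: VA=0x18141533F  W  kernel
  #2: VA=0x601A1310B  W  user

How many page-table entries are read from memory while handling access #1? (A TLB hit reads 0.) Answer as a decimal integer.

Trace:
#0 VA=0x242E1A99E (r,user):
  L0 @0x39[9] → 0x3D007  P=1,RW=1,US=1,PS=0
  L1 @0x3D[23] → 0x40007  P=1,RW=1,US=1,PS=0
  L2 @0x40[26] → 0x43007  P=1,RW=1,US=1,PS=0
  ⇒ phys 0x4399E  [3 reads]
#1 VA=0x18141533F (w,kernel):
  L0 @0x39[6] → 0x44007  P=1,RW=1,US=1,PS=0
  L1 @0x44[10] → 0x46007  P=1,RW=1,US=1,PS=0
  L2 @0x46[21] → 0x47007  P=1,RW=1,US=1,PS=0
  ⇒ phys 0x4733F  [3 reads]
#2 VA=0x601A1310B (w,user):
  L0 @0x39[24] → 0x4A007  P=1,RW=1,US=1,PS=0
  L1 @0x4A[13] → 0x4D007  P=1,RW=1,US=1,PS=0
  L2 @0x4D[19] → 0x4F005  P=1,RW=0,US=1,PS=0
  → PROTECTION_VIOLATION  (3 entries read)

Entries read for #1: 3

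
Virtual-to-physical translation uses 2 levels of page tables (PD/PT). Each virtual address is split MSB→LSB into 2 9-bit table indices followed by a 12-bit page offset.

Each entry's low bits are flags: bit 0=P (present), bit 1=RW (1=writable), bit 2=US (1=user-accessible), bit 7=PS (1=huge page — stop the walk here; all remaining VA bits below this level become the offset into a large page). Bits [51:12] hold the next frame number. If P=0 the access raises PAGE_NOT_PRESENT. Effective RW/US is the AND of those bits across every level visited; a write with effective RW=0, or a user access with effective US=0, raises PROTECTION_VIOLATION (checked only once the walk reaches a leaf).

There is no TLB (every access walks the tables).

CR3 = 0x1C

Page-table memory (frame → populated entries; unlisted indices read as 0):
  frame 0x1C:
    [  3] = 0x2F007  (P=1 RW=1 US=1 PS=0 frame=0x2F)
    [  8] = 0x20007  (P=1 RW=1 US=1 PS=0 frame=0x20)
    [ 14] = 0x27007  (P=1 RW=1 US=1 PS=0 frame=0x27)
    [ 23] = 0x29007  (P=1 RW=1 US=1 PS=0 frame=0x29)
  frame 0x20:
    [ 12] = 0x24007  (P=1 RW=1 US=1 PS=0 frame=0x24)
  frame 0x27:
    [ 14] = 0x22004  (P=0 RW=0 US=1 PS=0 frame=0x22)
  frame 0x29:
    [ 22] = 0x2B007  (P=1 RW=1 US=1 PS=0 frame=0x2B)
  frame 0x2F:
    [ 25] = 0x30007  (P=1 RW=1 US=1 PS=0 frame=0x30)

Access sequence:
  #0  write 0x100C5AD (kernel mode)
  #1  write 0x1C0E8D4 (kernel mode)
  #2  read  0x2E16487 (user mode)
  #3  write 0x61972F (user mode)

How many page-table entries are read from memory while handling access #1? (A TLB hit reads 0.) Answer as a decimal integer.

Walk each access:
#0 VA=0x100C5AD (w,kernel):
  L0 @0x1C[8] → 0x20007  P=1,RW=1,US=1,PS=0
  L1 @0x20[12] → 0x24007  P=1,RW=1,US=1,PS=0
  → PA=0x245AD  (2 entries read)
#1 VA=0x1C0E8D4 (w,kernel):
  L0 @0x1C[14] → 0x27007  P=1,RW=1,US=1,PS=0
  L1 @0x27[14] → 0x22004  P=0,RW=0,US=1,PS=0
  ✗ PAGE_NOT_PRESENT  [2 reads]
#2 VA=0x2E16487 (r,user):
  L0 @0x1C[23] → 0x29007  P=1,RW=1,US=1,PS=0
  L1 @0x29[22] → 0x2B007  P=1,RW=1,US=1,PS=0
  → PA=0x2B487  (2 entries read)
#3 VA=0x61972F (w,user):
  L0 @0x1C[3] → 0x2F007  P=1,RW=1,US=1,PS=0
  L1 @0x2F[25] → 0x30007  P=1,RW=1,US=1,PS=0
  → PA=0x3072F  (2 entries read)

Entries read for #1: 2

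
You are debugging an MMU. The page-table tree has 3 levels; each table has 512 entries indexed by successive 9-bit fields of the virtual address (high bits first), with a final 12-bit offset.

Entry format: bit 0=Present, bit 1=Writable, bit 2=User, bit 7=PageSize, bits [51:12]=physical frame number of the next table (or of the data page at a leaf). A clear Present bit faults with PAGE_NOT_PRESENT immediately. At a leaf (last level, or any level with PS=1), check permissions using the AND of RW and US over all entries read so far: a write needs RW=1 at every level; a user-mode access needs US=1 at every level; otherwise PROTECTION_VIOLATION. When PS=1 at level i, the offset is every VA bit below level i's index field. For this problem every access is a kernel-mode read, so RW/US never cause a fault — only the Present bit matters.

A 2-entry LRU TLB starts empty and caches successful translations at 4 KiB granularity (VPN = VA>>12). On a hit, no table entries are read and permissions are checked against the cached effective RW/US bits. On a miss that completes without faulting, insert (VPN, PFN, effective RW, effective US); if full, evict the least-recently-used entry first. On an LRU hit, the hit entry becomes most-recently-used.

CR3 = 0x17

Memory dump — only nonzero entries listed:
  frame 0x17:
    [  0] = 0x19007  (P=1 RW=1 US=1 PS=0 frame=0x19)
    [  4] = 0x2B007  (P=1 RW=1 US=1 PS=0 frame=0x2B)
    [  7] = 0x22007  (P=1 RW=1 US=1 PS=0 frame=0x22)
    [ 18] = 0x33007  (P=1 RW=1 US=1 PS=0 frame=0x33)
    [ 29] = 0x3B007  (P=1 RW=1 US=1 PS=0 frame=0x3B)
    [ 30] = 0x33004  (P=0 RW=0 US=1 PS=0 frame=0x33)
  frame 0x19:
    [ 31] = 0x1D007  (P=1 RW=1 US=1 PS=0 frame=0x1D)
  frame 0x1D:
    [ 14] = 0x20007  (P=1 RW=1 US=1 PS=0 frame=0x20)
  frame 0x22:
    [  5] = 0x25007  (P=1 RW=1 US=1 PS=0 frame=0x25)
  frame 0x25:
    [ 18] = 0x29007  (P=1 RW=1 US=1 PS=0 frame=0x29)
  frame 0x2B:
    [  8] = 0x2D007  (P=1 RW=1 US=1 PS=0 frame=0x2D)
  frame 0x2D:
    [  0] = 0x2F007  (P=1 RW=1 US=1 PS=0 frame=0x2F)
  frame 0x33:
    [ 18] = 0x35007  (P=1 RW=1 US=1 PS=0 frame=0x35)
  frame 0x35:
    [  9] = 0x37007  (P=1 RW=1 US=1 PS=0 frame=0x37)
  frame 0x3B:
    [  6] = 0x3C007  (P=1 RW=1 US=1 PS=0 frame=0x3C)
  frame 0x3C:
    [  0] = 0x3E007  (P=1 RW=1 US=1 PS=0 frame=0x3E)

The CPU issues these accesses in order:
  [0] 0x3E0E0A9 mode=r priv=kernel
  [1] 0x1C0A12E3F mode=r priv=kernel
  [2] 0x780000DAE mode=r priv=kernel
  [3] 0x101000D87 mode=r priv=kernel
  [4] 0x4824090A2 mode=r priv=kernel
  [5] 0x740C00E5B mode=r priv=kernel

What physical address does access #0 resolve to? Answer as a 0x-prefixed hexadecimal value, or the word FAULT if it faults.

Per-access translation:
#0 VA=0x3E0E0A9 (r,kernel):
  L0 @0x17[0] → 0x19007  P=1,RW=1,US=1,PS=0
  L1 @0x19[31] → 0x1D007  P=1,RW=1,US=1,PS=0
  L2 @0x1D[14] → 0x20007  P=1,RW=1,US=1,PS=0
  → PA=0x200A9  (3 entries read)
#1 VA=0x1C0A12E3F (r,kernel):
  L0 @0x17[7] → 0x22007  P=1,RW=1,US=1,PS=0
  L1 @0x22[5] → 0x25007  P=1,RW=1,US=1,PS=0
  L2 @0x25[18] → 0x29007  P=1,RW=1,US=1,PS=0
  → PA=0x29E3F  (3 entries read)
#2 VA=0x780000DAE (r,kernel):
  L0 @0x17[30] → 0x33004  P=0,RW=0,US=1,PS=0
  → PAGE_NOT_PRESENT  (1 entries read)
#3 VA=0x101000D87 (r,kernel):
  L0 @0x17[4] → 0x2B007  P=1,RW=1,US=1,PS=0
  L1 @0x2B[8] → 0x2D007  P=1,RW=1,US=1,PS=0
  L2 @0x2D[0] → 0x2F007  P=1,RW=1,US=1,PS=0
  → PA=0x2FD87  (3 entries read)
#4 VA=0x4824090A2 (r,kernel):
  L0 @0x17[18] → 0x33007  P=1,RW=1,US=1,PS=0
  L1 @0x33[18] → 0x35007  P=1,RW=1,US=1,PS=0
  L2 @0x35[9] → 0x37007  P=1,RW=1,US=1,PS=0
  → PA=0x370A2  (3 entries read)
#5 VA=0x740C00E5B (r,kernel):
  L0 @0x17[29] → 0x3B007  P=1,RW=1,US=1,PS=0
  L1 @0x3B[6] → 0x3C007  P=1,RW=1,US=1,PS=0
  L2 @0x3C[0] → 0x3E007  P=1,RW=1,US=1,PS=0
  → PA=0x3EE5B  (3 entries read)

Access #0 PA: 0x200A9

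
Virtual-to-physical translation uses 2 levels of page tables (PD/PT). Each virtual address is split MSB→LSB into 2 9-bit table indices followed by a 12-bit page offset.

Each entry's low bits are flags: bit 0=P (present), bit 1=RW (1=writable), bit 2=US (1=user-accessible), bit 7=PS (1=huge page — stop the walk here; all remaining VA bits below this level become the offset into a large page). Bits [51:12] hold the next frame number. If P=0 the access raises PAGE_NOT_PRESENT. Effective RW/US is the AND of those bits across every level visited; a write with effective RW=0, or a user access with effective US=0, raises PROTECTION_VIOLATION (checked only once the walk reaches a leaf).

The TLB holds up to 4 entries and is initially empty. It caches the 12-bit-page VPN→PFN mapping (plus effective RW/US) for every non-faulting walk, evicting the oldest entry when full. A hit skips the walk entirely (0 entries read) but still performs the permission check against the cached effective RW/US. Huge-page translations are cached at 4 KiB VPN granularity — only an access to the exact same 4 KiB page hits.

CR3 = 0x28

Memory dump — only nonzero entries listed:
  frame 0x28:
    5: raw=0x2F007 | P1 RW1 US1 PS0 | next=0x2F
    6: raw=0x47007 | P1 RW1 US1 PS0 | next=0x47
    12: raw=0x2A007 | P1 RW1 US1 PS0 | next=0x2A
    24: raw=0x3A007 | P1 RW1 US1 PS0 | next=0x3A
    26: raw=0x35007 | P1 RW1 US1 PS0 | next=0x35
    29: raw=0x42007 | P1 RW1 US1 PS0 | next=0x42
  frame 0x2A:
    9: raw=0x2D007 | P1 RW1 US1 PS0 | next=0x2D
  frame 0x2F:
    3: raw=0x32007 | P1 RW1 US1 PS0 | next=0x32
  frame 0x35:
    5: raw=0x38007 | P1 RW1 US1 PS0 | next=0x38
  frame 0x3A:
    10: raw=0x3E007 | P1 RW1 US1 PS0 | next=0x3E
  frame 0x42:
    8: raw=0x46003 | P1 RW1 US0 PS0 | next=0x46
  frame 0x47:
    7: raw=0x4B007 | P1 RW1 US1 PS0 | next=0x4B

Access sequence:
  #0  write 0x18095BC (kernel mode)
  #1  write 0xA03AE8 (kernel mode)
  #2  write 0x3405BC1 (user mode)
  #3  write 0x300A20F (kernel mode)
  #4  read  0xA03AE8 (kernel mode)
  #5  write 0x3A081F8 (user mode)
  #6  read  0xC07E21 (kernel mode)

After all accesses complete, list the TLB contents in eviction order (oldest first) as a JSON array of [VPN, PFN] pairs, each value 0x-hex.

Per-access translation:
#0 VA=0x18095BC (w,kernel):
  lvl0: tbl 0x28, slot 12 ⇒ 0x2A007 (P1/RW1/US1/PS0)
  lvl1: tbl 0x2A, slot 9 ⇒ 0x2D007 (P1/RW1/US1/PS0)
  ⇒ phys 0x2D5BC  [2 reads]
#1 VA=0xA03AE8 (w,kernel):
  lvl0: tbl 0x28, slot 5 ⇒ 0x2F007 (P1/RW1/US1/PS0)
  lvl1: tbl 0x2F, slot 3 ⇒ 0x32007 (P1/RW1/US1/PS0)
  ⇒ phys 0x32AE8  [2 reads]
#2 VA=0x3405BC1 (w,user):
  lvl0: tbl 0x28, slot 26 ⇒ 0x35007 (P1/RW1/US1/PS0)
  lvl1: tbl 0x35, slot 5 ⇒ 0x38007 (P1/RW1/US1/PS0)
  ⇒ phys 0x38BC1  [2 reads]
#3 VA=0x300A20F (w,kernel):
  lvl0: tbl 0x28, slot 24 ⇒ 0x3A007 (P1/RW1/US1/PS0)
  lvl1: tbl 0x3A, slot 10 ⇒ 0x3E007 (P1/RW1/US1/PS0)
  ⇒ phys 0x3E20F  [2 reads]
#4 VA=0xA03AE8 (r,kernel):
  TLB hit vpn=0xA03 → PA=0x32AE8
#5 VA=0x3A081F8 (w,user):
  lvl0: tbl 0x28, slot 29 ⇒ 0x42007 (P1/RW1/US1/PS0)
  lvl1: tbl 0x42, slot 8 ⇒ 0x46003 (P1/RW1/US0/PS0)
  ⇒ fault: PROTECTION_VIOLATION  — 2 lookups
#6 VA=0xC07E21 (r,kernel):
  lvl0: tbl 0x28, slot 6 ⇒ 0x47007 (P1/RW1/US1/PS0)
  lvl1: tbl 0x47, slot 7 ⇒ 0x4B007 (P1/RW1/US1/PS0)
  ⇒ phys 0x4BE21  [2 reads]

TLB: [["0xA03", "0x32"], ["0x3405", "0x38"], ["0x300A", "0x3E"], ["0xC07", "0x4B"]]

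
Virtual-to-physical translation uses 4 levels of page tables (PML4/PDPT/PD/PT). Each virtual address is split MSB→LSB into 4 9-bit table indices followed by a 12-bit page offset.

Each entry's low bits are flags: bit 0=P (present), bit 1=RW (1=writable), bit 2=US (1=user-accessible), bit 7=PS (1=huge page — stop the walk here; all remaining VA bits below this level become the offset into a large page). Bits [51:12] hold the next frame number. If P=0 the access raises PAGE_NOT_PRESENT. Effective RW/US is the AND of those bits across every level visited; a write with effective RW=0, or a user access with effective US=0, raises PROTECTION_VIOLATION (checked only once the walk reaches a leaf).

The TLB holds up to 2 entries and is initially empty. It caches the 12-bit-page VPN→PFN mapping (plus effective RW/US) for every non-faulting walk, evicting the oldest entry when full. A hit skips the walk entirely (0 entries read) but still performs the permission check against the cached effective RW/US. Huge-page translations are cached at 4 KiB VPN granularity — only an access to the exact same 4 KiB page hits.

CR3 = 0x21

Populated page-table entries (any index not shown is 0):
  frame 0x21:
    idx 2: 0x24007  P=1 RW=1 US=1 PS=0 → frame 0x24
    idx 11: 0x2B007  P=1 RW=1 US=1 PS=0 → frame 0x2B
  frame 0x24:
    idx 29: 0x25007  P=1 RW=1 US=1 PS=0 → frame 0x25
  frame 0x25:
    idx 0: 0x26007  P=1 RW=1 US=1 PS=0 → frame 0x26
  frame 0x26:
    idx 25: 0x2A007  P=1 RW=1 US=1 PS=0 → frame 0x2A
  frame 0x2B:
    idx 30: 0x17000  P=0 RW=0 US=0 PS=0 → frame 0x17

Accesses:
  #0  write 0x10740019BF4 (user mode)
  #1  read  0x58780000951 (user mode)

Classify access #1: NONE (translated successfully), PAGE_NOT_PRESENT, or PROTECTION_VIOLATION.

Per-access translation:
#0 VA=0x10740019BF4 (w,user):
  L0: frame=0x21 idx=2 entry=0x24007 [P=1 RW=1 US=1 PS=0]
  L1: frame=0x24 idx=29 entry=0x25007 [P=1 RW=1 US=1 PS=0]
  L2: frame=0x25 idx=0 entry=0x26007 [P=1 RW=1 US=1 PS=0]
  L3: frame=0x26 idx=25 entry=0x2A007 [P=1 RW=1 US=1 PS=0]
  → PA=0x2ABF4  (4 entries read)
#1 VA=0x58780000951 (r,user):
  L0: frame=0x21 idx=11 entry=0x2B007 [P=1 RW=1 US=1 PS=0]
  L1: frame=0x2B idx=30 entry=0x17000 [P=0 RW=0 US=0 PS=0]
  → PAGE_NOT_PRESENT  (2 entries read)

Access #1 fault: PAGE_NOT_PRESENT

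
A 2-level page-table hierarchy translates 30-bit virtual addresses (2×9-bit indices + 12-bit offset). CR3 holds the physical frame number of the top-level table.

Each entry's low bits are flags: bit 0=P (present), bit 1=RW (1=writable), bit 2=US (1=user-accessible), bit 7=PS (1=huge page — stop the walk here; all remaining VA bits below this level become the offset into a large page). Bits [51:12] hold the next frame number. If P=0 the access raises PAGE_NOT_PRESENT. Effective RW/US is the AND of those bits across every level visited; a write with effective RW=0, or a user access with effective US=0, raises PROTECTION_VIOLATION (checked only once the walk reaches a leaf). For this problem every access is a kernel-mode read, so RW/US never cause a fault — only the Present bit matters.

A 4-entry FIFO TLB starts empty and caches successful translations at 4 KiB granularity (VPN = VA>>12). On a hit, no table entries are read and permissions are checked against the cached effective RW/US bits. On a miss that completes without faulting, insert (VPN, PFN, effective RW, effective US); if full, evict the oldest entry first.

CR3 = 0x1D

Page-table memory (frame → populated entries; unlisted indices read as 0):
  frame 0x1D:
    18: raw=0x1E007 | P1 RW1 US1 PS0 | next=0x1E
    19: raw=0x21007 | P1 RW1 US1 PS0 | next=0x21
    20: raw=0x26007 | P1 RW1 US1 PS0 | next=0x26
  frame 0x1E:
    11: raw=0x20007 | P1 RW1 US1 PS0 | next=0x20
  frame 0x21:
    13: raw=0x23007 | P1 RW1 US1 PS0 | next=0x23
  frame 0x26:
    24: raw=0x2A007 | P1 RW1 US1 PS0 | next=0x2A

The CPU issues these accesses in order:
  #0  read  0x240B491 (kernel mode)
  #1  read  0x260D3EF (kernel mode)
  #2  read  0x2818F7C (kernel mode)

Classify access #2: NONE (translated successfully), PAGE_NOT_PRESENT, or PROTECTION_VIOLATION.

Per-access translation:
#0 VA=0x240B491 (r,kernel):
  lvl0: tbl 0x1D, slot 18 ⇒ 0x1E007 (P1/RW1/US1/PS0)
  lvl1: tbl 0x1E, slot 11 ⇒ 0x20007 (P1/RW1/US1/PS0)
  → PA=0x20491  (2 entries read)
#1 VA=0x260D3EF (r,kernel):
  lvl0: tbl 0x1D, slot 19 ⇒ 0x21007 (P1/RW1/US1/PS0)
  lvl1: tbl 0x21, slot 13 ⇒ 0x23007 (P1/RW1/US1/PS0)
  → PA=0x233EF  (2 entries read)
#2 VA=0x2818F7C (r,kernel):
  lvl0: tbl 0x1D, slot 20 ⇒ 0x26007 (P1/RW1/US1/PS0)
  lvl1: tbl 0x26, slot 24 ⇒ 0x2A007 (P1/RW1/US1/PS0)
  → PA=0x2AF7C  (2 entries read)

Access #2 fault: NONE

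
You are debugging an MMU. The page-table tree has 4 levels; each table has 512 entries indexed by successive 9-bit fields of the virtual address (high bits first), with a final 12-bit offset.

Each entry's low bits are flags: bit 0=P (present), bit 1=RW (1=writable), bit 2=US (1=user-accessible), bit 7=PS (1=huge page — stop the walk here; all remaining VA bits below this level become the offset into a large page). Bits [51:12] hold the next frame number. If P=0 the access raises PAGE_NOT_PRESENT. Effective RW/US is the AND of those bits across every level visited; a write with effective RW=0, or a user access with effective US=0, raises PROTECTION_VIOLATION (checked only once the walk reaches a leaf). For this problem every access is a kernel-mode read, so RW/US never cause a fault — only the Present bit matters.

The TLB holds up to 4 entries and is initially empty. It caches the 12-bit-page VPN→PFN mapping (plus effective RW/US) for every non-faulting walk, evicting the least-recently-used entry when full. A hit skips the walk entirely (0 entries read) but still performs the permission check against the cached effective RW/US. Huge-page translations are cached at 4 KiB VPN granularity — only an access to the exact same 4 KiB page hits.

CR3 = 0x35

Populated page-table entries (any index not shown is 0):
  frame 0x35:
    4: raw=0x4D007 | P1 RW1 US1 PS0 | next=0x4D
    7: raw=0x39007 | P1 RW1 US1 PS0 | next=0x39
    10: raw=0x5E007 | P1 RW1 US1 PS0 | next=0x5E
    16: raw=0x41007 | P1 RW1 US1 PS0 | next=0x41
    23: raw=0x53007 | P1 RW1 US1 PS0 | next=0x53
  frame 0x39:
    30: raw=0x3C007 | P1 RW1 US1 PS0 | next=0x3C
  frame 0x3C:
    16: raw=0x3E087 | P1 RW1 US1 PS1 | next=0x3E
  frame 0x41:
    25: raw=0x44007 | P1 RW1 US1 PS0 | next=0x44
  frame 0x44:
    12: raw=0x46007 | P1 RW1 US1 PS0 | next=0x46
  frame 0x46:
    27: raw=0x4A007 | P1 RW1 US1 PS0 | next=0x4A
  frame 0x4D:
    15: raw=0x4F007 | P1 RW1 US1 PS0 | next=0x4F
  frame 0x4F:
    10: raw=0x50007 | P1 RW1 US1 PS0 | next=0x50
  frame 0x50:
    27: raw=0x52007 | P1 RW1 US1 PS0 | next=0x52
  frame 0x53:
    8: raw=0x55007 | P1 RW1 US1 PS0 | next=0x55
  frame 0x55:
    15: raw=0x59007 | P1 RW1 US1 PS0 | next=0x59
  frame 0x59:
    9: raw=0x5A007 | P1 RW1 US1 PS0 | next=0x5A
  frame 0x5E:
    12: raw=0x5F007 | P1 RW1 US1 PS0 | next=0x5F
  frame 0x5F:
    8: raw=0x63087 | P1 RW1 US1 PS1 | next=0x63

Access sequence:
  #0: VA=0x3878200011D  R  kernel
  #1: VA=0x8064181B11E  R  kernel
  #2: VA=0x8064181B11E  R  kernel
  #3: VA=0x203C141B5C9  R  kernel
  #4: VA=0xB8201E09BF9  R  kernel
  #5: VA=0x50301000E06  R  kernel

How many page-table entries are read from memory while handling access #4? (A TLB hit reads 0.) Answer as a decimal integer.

Walk each access:
#0 VA=0x3878200011D (r,kernel):
  L0: frame=0x35 idx=7 entry=0x39007 [P=1 RW=1 US=1 PS=0]
  L1: frame=0x39 idx=30 entry=0x3C007 [P=1 RW=1 US=1 PS=0]
  L2: frame=0x3C idx=16 entry=0x3E087 [P=1 RW=1 US=1 PS=1]
  → PA=0x3E11D (huge @L2)  (3 entries read)
#1 VA=0x8064181B11E (r,kernel):
  L0: frame=0x35 idx=16 entry=0x41007 [P=1 RW=1 US=1 PS=0]
  L1: frame=0x41 idx=25 entry=0x44007 [P=1 RW=1 US=1 PS=0]
  L2: frame=0x44 idx=12 entry=0x46007 [P=1 RW=1 US=1 PS=0]
  L3: frame=0x46 idx=27 entry=0x4A007 [P=1 RW=1 US=1 PS=0]
  → PA=0x4A11E  (4 entries read)
#2 VA=0x8064181B11E (r,kernel):
  TLB hit vpn=0x8064181B → PA=0x4A11E
#3 VA=0x203C141B5C9 (r,kernel):
  L0: frame=0x35 idx=4 entry=0x4D007 [P=1 RW=1 US=1 PS=0]
  L1: frame=0x4D idx=15 entry=0x4F007 [P=1 RW=1 US=1 PS=0]
  L2: frame=0x4F idx=10 entry=0x50007 [P=1 RW=1 US=1 PS=0]
  L3: frame=0x50 idx=27 entry=0x52007 [P=1 RW=1 US=1 PS=0]
  → PA=0x525C9  (4 entries read)
#4 VA=0xB8201E09BF9 (r,kernel):
  L0: frame=0x35 idx=23 entry=0x53007 [P=1 RW=1 US=1 PS=0]
  L1: frame=0x53 idx=8 entry=0x55007 [P=1 RW=1 US=1 PS=0]
  L2: frame=0x55 idx=15 entry=0x59007 [P=1 RW=1 US=1 PS=0]
  L3: frame=0x59 idx=9 entry=0x5A007 [P=1 RW=1 US=1 PS=0]
  → PA=0x5ABF9  (4 entries read)
#5 VA=0x50301000E06 (r,kernel):
  L0: frame=0x35 idx=10 entry=0x5E007 [P=1 RW=1 US=1 PS=0]
  L1: frame=0x5E idx=12 entry=0x5F007 [P=1 RW=1 US=1 PS=0]
  L2: frame=0x5F idx=8 entry=0x63087 [P=1 RW=1 US=1 PS=1]
  → PA=0x63E06 (huge @L2)  (3 entries read)

Entries read for #4: 4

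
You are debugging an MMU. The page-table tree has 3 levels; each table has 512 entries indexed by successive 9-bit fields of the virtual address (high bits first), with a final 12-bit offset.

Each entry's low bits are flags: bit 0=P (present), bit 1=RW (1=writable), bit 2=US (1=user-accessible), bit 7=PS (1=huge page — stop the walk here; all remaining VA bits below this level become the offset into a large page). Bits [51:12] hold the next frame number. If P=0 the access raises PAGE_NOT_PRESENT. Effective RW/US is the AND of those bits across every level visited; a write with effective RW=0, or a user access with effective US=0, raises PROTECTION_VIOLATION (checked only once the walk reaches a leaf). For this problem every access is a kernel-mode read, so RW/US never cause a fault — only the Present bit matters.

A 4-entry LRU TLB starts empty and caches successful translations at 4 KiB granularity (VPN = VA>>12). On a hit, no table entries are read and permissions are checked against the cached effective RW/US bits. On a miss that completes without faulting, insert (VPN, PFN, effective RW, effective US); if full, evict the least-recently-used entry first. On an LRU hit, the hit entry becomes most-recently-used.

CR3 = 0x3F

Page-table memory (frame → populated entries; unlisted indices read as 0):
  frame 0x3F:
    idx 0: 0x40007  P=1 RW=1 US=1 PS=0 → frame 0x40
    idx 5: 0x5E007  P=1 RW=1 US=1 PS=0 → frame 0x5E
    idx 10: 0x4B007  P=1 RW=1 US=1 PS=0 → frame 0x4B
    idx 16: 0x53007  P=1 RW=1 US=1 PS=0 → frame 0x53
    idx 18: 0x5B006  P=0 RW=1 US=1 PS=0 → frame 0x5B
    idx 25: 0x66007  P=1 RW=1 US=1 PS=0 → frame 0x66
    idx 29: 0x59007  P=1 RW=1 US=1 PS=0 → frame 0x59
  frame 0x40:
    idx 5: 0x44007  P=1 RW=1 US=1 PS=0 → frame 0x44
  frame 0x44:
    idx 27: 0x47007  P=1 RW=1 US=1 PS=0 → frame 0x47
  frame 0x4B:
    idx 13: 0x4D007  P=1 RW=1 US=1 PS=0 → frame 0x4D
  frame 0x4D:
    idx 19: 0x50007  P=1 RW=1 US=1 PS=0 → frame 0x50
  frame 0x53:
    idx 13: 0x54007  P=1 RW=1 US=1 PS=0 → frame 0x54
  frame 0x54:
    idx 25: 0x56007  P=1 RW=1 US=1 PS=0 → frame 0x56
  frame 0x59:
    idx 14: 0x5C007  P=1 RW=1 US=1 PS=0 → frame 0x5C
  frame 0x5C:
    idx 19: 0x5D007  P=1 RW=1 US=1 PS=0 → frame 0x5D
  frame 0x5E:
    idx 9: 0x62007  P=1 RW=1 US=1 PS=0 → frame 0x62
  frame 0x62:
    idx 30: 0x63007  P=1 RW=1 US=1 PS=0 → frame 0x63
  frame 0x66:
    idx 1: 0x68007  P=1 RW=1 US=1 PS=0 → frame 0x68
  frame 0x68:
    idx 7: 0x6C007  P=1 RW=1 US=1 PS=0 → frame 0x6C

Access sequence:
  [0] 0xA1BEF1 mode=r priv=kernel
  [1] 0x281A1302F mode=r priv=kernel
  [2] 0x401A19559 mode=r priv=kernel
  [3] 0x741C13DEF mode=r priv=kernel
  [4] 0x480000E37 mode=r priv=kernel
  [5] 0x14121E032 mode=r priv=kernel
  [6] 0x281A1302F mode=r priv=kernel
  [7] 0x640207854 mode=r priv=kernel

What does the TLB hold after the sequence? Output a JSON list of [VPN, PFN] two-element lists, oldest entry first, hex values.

Per-access translation:
#0 VA=0xA1BEF1 (r,kernel):
  lvl0: tbl 0x3F, slot 0 ⇒ 0x40007 (P1/RW1/US1/PS0)
  lvl1: tbl 0x40, slot 5 ⇒ 0x44007 (P1/RW1/US1/PS0)
  lvl2: tbl 0x44, slot 27 ⇒ 0x47007 (P1/RW1/US1/PS0)
  → PA=0x47EF1  (3 entries read)
#1 VA=0x281A1302F (r,kernel):
  lvl0: tbl 0x3F, slot 10 ⇒ 0x4B007 (P1/RW1/US1/PS0)
  lvl1: tbl 0x4B, slot 13 ⇒ 0x4D007 (P1/RW1/US1/PS0)
  lvl2: tbl 0x4D, slot 19 ⇒ 0x50007 (P1/RW1/US1/PS0)
  → PA=0x5002F  (3 entries read)
#2 VA=0x401A19559 (r,kernel):
  lvl0: tbl 0x3F, slot 16 ⇒ 0x53007 (P1/RW1/US1/PS0)
  lvl1: tbl 0x53, slot 13 ⇒ 0x54007 (P1/RW1/US1/PS0)
  lvl2: tbl 0x54, slot 25 ⇒ 0x56007 (P1/RW1/US1/PS0)
  → PA=0x56559  (3 entries read)
#3 VA=0x741C13DEF (r,kernel):
  lvl0: tbl 0x3F, slot 29 ⇒ 0x59007 (P1/RW1/US1/PS0)
  lvl1: tbl 0x59, slot 14 ⇒ 0x5C007 (P1/RW1/US1/PS0)
  lvl2: tbl 0x5C, slot 19 ⇒ 0x5D007 (P1/RW1/US1/PS0)
  → PA=0x5DDEF  (3 entries read)
#4 VA=0x480000E37 (r,kernel):
  lvl0: tbl 0x3F, slot 18 ⇒ 0x5B006 (P0/RW1/US1/PS0)
  → PAGE_NOT_PRESENT  (1 entries read)
#5 VA=0x14121E032 (r,kernel):
  lvl0: tbl 0x3F, slot 5 ⇒ 0x5E007 (P1/RW1/US1/PS0)
  lvl1: tbl 0x5E, slot 9 ⇒ 0x62007 (P1/RW1/US1/PS0)
  lvl2: tbl 0x62, slot 30 ⇒ 0x63007 (P1/RW1/US1/PS0)
  → PA=0x63032  (3 entries read)
#6 VA=0x281A1302F (r,kernel):
  TLB hit vpn=0x281A13 → PA=0x5002F
#7 VA=0x640207854 (r,kernel):
  lvl0: tbl 0x3F, slot 25 ⇒ 0x66007 (P1/RW1/US1/PS0)
  lvl1: tbl 0x66, slot 1 ⇒ 0x68007 (P1/RW1/US1/PS0)
  lvl2: tbl 0x68, slot 7 ⇒ 0x6C007 (P1/RW1/US1/PS0)
  → PA=0x6C854  (3 entries read)

TLB: [["0x741C13", "0x5D"], ["0x14121E", "0x63"], ["0x281A13", "0x50"], ["0x640207", "0x6C"]]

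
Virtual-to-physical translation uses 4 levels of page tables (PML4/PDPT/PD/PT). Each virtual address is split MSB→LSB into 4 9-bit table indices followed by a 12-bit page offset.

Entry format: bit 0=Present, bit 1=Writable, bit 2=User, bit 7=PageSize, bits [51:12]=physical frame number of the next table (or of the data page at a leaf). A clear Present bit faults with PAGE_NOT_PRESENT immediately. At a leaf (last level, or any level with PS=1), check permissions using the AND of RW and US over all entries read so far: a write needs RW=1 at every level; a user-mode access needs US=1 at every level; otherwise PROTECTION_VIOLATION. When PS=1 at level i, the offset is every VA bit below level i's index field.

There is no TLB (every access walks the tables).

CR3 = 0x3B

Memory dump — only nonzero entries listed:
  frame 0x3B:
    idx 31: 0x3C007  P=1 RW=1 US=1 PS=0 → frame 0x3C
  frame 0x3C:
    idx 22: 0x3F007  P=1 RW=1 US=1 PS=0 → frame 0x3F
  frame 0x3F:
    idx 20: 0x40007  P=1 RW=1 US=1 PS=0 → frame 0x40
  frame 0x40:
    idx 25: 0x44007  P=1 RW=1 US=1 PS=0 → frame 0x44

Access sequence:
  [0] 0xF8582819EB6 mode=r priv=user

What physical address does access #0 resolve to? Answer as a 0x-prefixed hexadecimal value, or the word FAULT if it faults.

Walk each access:
#0 VA=0xF8582819EB6 (r,user):
  [0] read 0x3B idx=31: raw=0x3C007 flags P=1 W=1 U=1 S=0
  [1] read 0x3C idx=22: raw=0x3F007 flags P=1 W=1 U=1 S=0
  [2] read 0x3F idx=20: raw=0x40007 flags P=1 W=1 U=1 S=0
  [3] read 0x40 idx=25: raw=0x44007 flags P=1 W=1 U=1 S=0
  ✓ 0x44EB6  — 4 lookups

Access #0 PA: 0x44EB6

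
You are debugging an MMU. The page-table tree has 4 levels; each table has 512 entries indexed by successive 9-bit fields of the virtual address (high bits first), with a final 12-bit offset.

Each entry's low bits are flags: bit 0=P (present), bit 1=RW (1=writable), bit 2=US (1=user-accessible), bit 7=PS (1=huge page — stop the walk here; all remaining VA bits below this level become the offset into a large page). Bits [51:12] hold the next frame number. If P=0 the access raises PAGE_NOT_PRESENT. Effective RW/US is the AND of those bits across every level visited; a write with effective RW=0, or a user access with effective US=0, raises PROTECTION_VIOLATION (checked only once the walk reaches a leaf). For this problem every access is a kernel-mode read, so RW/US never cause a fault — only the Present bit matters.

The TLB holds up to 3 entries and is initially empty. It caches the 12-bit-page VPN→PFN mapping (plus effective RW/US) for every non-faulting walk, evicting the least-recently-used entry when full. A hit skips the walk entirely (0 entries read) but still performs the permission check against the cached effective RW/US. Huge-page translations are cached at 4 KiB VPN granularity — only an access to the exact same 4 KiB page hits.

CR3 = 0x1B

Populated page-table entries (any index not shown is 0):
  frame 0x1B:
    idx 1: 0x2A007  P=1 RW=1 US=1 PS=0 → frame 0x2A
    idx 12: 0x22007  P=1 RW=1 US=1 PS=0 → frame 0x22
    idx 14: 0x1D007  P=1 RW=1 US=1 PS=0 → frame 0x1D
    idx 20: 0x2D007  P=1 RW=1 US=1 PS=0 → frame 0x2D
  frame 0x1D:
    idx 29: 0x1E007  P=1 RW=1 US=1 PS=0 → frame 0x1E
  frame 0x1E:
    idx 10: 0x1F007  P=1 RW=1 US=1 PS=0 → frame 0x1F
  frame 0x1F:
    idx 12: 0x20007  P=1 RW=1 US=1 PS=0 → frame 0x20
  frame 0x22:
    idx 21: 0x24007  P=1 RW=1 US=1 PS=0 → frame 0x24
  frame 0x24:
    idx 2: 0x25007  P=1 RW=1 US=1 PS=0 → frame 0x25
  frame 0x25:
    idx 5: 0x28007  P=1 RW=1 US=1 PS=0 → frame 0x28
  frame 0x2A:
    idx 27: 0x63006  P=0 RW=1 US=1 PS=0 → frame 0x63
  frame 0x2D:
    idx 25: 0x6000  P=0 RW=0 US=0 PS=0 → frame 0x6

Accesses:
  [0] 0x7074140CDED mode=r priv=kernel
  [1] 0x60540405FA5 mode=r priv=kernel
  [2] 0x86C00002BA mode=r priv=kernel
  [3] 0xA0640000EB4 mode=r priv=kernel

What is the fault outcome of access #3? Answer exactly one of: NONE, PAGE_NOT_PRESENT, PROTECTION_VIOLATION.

Walk each access:
#0 VA=0x7074140CDED (r,kernel):
  L0: frame=0x1B idx=14 entry=0x1D007 [P=1 RW=1 US=1 PS=0]
  L1: frame=0x1D idx=29 entry=0x1E007 [P=1 RW=1 US=1 PS=0]
  L2: frame=0x1E idx=10 entry=0x1F007 [P=1 RW=1 US=1 PS=0]
  L3: frame=0x1F idx=12 entry=0x20007 [P=1 RW=1 US=1 PS=0]
  ⇒ phys 0x20DED  [4 reads]
#1 VA=0x60540405FA5 (r,kernel):
  L0: frame=0x1B idx=12 entry=0x22007 [P=1 RW=1 US=1 PS=0]
  L1: frame=0x22 idx=21 entry=0x24007 [P=1 RW=1 US=1 PS=0]
  L2: frame=0x24 idx=2 entry=0x25007 [P=1 RW=1 US=1 PS=0]
  L3: frame=0x25 idx=5 entry=0x28007 [P=1 RW=1 US=1 PS=0]
  ⇒ phys 0x28FA5  [4 reads]
#2 VA=0x86C00002BA (r,kernel):
  L0: frame=0x1B idx=1 entry=0x2A007 [P=1 RW=1 US=1 PS=0]
  L1: frame=0x2A idx=27 entry=0x63006 [P=0 RW=1 US=1 PS=0]
  ✗ PAGE_NOT_PRESENT  [2 reads]
#3 VA=0xA0640000EB4 (r,kernel):
  L0: frame=0x1B idx=20 entry=0x2D007 [P=1 RW=1 US=1 PS=0]
  L1: frame=0x2D idx=25 entry=0x6000 [P=0 RW=0 US=0 PS=0]
  ✗ PAGE_NOT_PRESENT  [2 reads]

Access #3 fault: PAGE_NOT_PRESENT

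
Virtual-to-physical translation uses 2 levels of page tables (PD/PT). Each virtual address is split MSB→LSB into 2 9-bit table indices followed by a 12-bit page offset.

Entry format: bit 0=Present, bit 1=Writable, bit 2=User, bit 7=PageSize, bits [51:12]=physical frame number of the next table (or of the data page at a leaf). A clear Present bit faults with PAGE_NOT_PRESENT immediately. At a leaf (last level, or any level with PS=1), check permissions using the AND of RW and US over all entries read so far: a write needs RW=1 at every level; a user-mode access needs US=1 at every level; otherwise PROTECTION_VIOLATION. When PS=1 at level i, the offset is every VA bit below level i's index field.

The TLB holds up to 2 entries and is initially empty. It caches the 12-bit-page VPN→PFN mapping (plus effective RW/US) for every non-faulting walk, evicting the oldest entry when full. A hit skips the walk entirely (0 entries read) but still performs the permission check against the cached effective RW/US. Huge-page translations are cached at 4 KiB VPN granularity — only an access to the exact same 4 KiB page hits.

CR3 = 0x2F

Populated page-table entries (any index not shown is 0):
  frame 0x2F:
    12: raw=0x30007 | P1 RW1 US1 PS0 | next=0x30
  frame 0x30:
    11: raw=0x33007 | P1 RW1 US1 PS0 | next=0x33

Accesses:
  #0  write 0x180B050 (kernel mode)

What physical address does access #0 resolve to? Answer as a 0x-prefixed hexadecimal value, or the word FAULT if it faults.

Per-access translation:
#0 VA=0x180B050 (w,kernel):
  L0: frame=0x2F idx=12 entry=0x30007 [P=1 RW=1 US=1 PS=0]
  L1: frame=0x30 idx=11 entry=0x33007 [P=1 RW=1 US=1 PS=0]
  ⇒ phys 0x33050  [2 reads]

Access #0 PA: 0x33050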